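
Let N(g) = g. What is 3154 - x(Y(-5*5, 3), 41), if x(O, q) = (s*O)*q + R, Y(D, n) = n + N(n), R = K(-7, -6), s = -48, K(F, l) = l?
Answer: 14968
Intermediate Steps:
R = -6
Y(D, n) = 2*n (Y(D, n) = n + n = 2*n)
x(O, q) = -6 - 48*O*q (x(O, q) = (-48*O)*q - 6 = -48*O*q - 6 = -6 - 48*O*q)
3154 - x(Y(-5*5, 3), 41) = 3154 - (-6 - 48*2*3*41) = 3154 - (-6 - 48*6*41) = 3154 - (-6 - 11808) = 3154 - 1*(-11814) = 3154 + 11814 = 14968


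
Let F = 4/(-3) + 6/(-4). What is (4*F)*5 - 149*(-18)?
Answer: 7876/3 ≈ 2625.3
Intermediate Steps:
F = -17/6 (F = 4*(-⅓) + 6*(-¼) = -4/3 - 3/2 = -17/6 ≈ -2.8333)
(4*F)*5 - 149*(-18) = (4*(-17/6))*5 - 149*(-18) = -34/3*5 + 2682 = -170/3 + 2682 = 7876/3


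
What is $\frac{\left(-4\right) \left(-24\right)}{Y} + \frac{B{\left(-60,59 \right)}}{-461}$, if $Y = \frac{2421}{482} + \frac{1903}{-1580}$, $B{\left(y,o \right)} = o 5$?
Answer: $\frac{16422879415}{670278787} \approx 24.502$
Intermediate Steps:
$B{\left(y,o \right)} = 5 o$
$Y = \frac{1453967}{380780}$ ($Y = 2421 \cdot \frac{1}{482} + 1903 \left(- \frac{1}{1580}\right) = \frac{2421}{482} - \frac{1903}{1580} = \frac{1453967}{380780} \approx 3.8184$)
$\frac{\left(-4\right) \left(-24\right)}{Y} + \frac{B{\left(-60,59 \right)}}{-461} = \frac{\left(-4\right) \left(-24\right)}{\frac{1453967}{380780}} + \frac{5 \cdot 59}{-461} = 96 \cdot \frac{380780}{1453967} + 295 \left(- \frac{1}{461}\right) = \frac{36554880}{1453967} - \frac{295}{461} = \frac{16422879415}{670278787}$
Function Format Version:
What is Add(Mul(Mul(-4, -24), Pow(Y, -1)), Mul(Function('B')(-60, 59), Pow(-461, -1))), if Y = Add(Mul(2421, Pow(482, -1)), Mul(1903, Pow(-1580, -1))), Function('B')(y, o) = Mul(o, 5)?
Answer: Rational(16422879415, 670278787) ≈ 24.502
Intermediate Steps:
Function('B')(y, o) = Mul(5, o)
Y = Rational(1453967, 380780) (Y = Add(Mul(2421, Rational(1, 482)), Mul(1903, Rational(-1, 1580))) = Add(Rational(2421, 482), Rational(-1903, 1580)) = Rational(1453967, 380780) ≈ 3.8184)
Add(Mul(Mul(-4, -24), Pow(Y, -1)), Mul(Function('B')(-60, 59), Pow(-461, -1))) = Add(Mul(Mul(-4, -24), Pow(Rational(1453967, 380780), -1)), Mul(Mul(5, 59), Pow(-461, -1))) = Add(Mul(96, Rational(380780, 1453967)), Mul(295, Rational(-1, 461))) = Add(Rational(36554880, 1453967), Rational(-295, 461)) = Rational(16422879415, 670278787)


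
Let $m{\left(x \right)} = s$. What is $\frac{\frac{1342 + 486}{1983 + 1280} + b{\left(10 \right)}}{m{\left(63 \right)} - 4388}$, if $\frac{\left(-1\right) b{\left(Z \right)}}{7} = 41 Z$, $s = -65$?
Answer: $\frac{9362982}{14530139} \approx 0.64438$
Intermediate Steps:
$m{\left(x \right)} = -65$
$b{\left(Z \right)} = - 287 Z$ ($b{\left(Z \right)} = - 7 \cdot 41 Z = - 287 Z$)
$\frac{\frac{1342 + 486}{1983 + 1280} + b{\left(10 \right)}}{m{\left(63 \right)} - 4388} = \frac{\frac{1342 + 486}{1983 + 1280} - 2870}{-65 - 4388} = \frac{\frac{1828}{3263} - 2870}{-4453} = \left(1828 \cdot \frac{1}{3263} - 2870\right) \left(- \frac{1}{4453}\right) = \left(\frac{1828}{3263} - 2870\right) \left(- \frac{1}{4453}\right) = \left(- \frac{9362982}{3263}\right) \left(- \frac{1}{4453}\right) = \frac{9362982}{14530139}$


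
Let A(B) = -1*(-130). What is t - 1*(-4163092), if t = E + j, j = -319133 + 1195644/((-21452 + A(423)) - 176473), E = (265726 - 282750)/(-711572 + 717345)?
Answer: 258193720596069/67168855 ≈ 3.8440e+6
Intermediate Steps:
A(B) = 130
E = -17024/5773 ≈ -2.9489
j = -3713182787/11635 (j = -319133 + 1195644/((-21452 + 130) - 176473) = -319133 + 1195644/(-21322 - 176473) = -319133 + 1195644/(-197795) = -319133 + 1195644*(-1/197795) = -319133 - 70332/11635 = -3713182787/11635 ≈ -3.1914e+5)
t = -21436402303591/67168855 (t = -17024/5773 - 3713182787/11635 = -21436402303591/67168855 ≈ -3.1914e+5)
t - 1*(-4163092) = -21436402303591/67168855 - 1*(-4163092) = -21436402303591/67168855 + 4163092 = 258193720596069/67168855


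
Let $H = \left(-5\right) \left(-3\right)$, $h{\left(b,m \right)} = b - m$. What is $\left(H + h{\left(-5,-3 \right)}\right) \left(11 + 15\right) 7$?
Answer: $2366$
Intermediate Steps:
$H = 15$
$\left(H + h{\left(-5,-3 \right)}\right) \left(11 + 15\right) 7 = \left(15 - 2\right) \left(11 + 15\right) 7 = \left(15 + \left(-5 + 3\right)\right) 26 \cdot 7 = \left(15 - 2\right) 26 \cdot 7 = 13 \cdot 26 \cdot 7 = 338 \cdot 7 = 2366$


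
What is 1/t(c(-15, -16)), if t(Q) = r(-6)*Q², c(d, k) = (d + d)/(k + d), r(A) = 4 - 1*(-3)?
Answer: 961/6300 ≈ 0.15254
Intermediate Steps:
r(A) = 7 (r(A) = 4 + 3 = 7)
c(d, k) = 2*d/(d + k) (c(d, k) = (2*d)/(d + k) = 2*d/(d + k))
t(Q) = 7*Q²
1/t(c(-15, -16)) = 1/(7*(2*(-15)/(-15 - 16))²) = 1/(7*(2*(-15)/(-31))²) = 1/(7*(2*(-15)*(-1/31))²) = 1/(7*(30/31)²) = 1/(7*(900/961)) = 1/(6300/961) = 961/6300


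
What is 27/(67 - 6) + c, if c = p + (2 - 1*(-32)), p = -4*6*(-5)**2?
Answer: -34499/61 ≈ -565.56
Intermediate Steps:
p = -600 (p = -24*25 = -600)
c = -566 (c = -600 + (2 - 1*(-32)) = -600 + (2 + 32) = -600 + 34 = -566)
27/(67 - 6) + c = 27/(67 - 6) - 566 = 27/61 - 566 = -34499/61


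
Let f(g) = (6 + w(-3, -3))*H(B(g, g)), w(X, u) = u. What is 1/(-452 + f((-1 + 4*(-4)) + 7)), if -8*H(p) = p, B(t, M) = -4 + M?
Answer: -4/1787 ≈ -0.0022384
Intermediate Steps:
H(p) = -p/8
f(g) = 3/2 - 3*g/8 (f(g) = (6 - 3)*(-(-4 + g)/8) = 3*(½ - g/8) = 3/2 - 3*g/8)
1/(-452 + f((-1 + 4*(-4)) + 7)) = 1/(-452 + (3/2 - 3*((-1 + 4*(-4)) + 7)/8)) = 1/(-452 + (3/2 - 3*((-1 - 16) + 7)/8)) = 1/(-452 + (3/2 - 3*(-17 + 7)/8)) = 1/(-452 + (3/2 - 3/8*(-10))) = 1/(-452 + (3/2 + 15/4)) = 1/(-452 + 21/4) = 1/(-1787/4) = -4/1787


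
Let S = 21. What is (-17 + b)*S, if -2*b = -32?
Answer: -21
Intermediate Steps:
b = 16 (b = -½*(-32) = 16)
(-17 + b)*S = (-17 + 16)*21 = -1*21 = -21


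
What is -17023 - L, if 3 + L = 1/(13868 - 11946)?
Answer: -32712441/1922 ≈ -17020.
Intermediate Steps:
L = -5765/1922 (L = -3 + 1/(13868 - 11946) = -3 + 1/1922 = -5765/1922 ≈ -2.9995)
-17023 - L = -17023 - 1*(-5765/1922) = -17023 + 5765/1922 = -32712441/1922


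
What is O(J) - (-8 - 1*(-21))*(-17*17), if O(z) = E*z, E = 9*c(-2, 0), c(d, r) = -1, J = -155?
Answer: 5152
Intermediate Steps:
E = -9 (E = 9*(-1) = -9)
O(z) = -9*z
O(J) - (-8 - 1*(-21))*(-17*17) = -9*(-155) - (-8 - 1*(-21))*(-17*17) = 1395 - (-8 + 21)*(-289) = 1395 - 13*(-289) = 1395 - 1*(-3757) = 1395 + 3757 = 5152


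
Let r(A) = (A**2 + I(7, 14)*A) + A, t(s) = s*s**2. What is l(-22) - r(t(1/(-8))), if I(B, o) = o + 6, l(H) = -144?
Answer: -37737985/262144 ≈ -143.96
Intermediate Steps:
t(s) = s**3
I(B, o) = 6 + o
r(A) = A**2 + 21*A (r(A) = (A**2 + (6 + 14)*A) + A = (A**2 + 20*A) + A = A**2 + 21*A)
l(-22) - r(t(1/(-8))) = -144 - (1/(-8))**3*(21 + (1/(-8))**3) = -144 - (-1/8)**3*(21 + (-1/8)**3) = -144 - (-1)*(21 - 1/512)/512 = -144 - (-1)*10751/(512*512) = -144 - 1*(-10751/262144) = -144 + 10751/262144 = -37737985/262144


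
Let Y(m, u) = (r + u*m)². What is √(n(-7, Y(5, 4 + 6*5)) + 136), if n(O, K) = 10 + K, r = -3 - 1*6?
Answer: √26067 ≈ 161.45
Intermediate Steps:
r = -9 (r = -3 - 6 = -9)
Y(m, u) = (-9 + m*u)² (Y(m, u) = (-9 + u*m)² = (-9 + m*u)²)
√(n(-7, Y(5, 4 + 6*5)) + 136) = √((10 + (-9 + 5*(4 + 6*5))²) + 136) = √((10 + (-9 + 5*(4 + 30))²) + 136) = √((10 + (-9 + 5*34)²) + 136) = √((10 + (-9 + 170)²) + 136) = √((10 + 161²) + 136) = √((10 + 25921) + 136) = √(25931 + 136) = √26067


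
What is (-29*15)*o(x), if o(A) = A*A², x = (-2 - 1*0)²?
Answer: -27840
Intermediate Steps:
x = 4 (x = (-2 + 0)² = (-2)² = 4)
o(A) = A³
(-29*15)*o(x) = -29*15*4³ = -435*64 = -27840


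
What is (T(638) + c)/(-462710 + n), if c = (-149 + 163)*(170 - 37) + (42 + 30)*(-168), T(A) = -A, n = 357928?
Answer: 5436/52391 ≈ 0.10376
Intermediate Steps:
c = -10234 (c = 14*133 + 72*(-168) = 1862 - 12096 = -10234)
(T(638) + c)/(-462710 + n) = (-1*638 - 10234)/(-462710 + 357928) = (-638 - 10234)/(-104782) = -10872*(-1/104782) = 5436/52391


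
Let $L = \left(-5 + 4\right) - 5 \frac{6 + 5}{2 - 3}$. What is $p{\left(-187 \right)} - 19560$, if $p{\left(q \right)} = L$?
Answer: $-19506$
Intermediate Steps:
$L = 54$ ($L = -1 - 5 \frac{11}{-1} = -1 - 5 \cdot 11 \left(-1\right) = -1 - -55 = -1 + 55 = 54$)
$p{\left(q \right)} = 54$
$p{\left(-187 \right)} - 19560 = 54 - 19560 = -19506$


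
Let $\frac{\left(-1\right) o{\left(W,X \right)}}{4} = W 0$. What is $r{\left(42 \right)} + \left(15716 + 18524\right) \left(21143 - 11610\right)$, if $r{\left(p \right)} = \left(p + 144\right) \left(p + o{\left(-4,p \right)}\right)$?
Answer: $326417732$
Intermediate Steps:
$o{\left(W,X \right)} = 0$ ($o{\left(W,X \right)} = - 4 W 0 = \left(-4\right) 0 = 0$)
$r{\left(p \right)} = p \left(144 + p\right)$ ($r{\left(p \right)} = \left(p + 144\right) \left(p + 0\right) = \left(144 + p\right) p = p \left(144 + p\right)$)
$r{\left(42 \right)} + \left(15716 + 18524\right) \left(21143 - 11610\right) = 42 \left(144 + 42\right) + \left(15716 + 18524\right) \left(21143 - 11610\right) = 42 \cdot 186 + 34240 \cdot 9533 = 7812 + 326409920 = 326417732$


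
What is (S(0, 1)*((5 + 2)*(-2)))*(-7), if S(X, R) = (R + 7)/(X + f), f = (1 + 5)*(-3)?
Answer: -392/9 ≈ -43.556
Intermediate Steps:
f = -18 (f = 6*(-3) = -18)
S(X, R) = (7 + R)/(-18 + X) (S(X, R) = (R + 7)/(X - 18) = (7 + R)/(-18 + X))
(S(0, 1)*((5 + 2)*(-2)))*(-7) = (((7 + 1)/(-18 + 0))*((5 + 2)*(-2)))*(-7) = ((8/(-18))*(7*(-2)))*(-7) = (-1/18*8*(-14))*(-7) = -4/9*(-14)*(-7) = (56/9)*(-7) = -392/9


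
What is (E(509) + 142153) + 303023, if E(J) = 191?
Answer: 445367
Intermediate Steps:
(E(509) + 142153) + 303023 = (191 + 142153) + 303023 = 142344 + 303023 = 445367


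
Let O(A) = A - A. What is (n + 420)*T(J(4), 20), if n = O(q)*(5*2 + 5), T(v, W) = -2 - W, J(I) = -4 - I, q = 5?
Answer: -9240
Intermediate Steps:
O(A) = 0
n = 0 (n = 0*(5*2 + 5) = 0*(10 + 5) = 0*15 = 0)
(n + 420)*T(J(4), 20) = (0 + 420)*(-2 - 1*20) = 420*(-2 - 20) = 420*(-22) = -9240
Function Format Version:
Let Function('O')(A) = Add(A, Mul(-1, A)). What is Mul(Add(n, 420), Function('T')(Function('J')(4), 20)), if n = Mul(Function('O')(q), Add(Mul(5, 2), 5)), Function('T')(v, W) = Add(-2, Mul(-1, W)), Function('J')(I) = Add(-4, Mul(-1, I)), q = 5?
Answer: -9240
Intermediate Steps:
Function('O')(A) = 0
n = 0 (n = Mul(0, Add(Mul(5, 2), 5)) = Mul(0, Add(10, 5)) = Mul(0, 15) = 0)
Mul(Add(n, 420), Function('T')(Function('J')(4), 20)) = Mul(Add(0, 420), Add(-2, Mul(-1, 20))) = Mul(420, Add(-2, -20)) = Mul(420, -22) = -9240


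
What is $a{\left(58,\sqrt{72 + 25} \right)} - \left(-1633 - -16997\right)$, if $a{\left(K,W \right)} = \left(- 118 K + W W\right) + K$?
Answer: $-22053$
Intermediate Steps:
$a{\left(K,W \right)} = W^{2} - 117 K$ ($a{\left(K,W \right)} = \left(- 118 K + W^{2}\right) + K = \left(W^{2} - 118 K\right) + K = W^{2} - 117 K$)
$a{\left(58,\sqrt{72 + 25} \right)} - \left(-1633 - -16997\right) = \left(\left(\sqrt{72 + 25}\right)^{2} - 6786\right) - \left(-1633 - -16997\right) = \left(\left(\sqrt{97}\right)^{2} - 6786\right) - \left(-1633 + 16997\right) = \left(97 - 6786\right) - 15364 = -6689 - 15364 = -22053$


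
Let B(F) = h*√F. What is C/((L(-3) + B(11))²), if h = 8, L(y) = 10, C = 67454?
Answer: 6779127/45602 - 674540*√11/22801 ≈ 50.540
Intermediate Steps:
B(F) = 8*√F
C/((L(-3) + B(11))²) = 67454/((10 + 8*√11)²) = 67454/(10 + 8*√11)²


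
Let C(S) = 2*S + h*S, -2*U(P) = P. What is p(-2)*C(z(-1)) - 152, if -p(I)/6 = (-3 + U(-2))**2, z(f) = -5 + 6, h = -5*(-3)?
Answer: -560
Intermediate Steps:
U(P) = -P/2
h = 15
z(f) = 1
p(I) = -24 (p(I) = -6*(-3 - 1/2*(-2))**2 = -6*(-3 + 1)**2 = -6*(-2)**2 = -6*4 = -24)
C(S) = 17*S (C(S) = 2*S + 15*S = 17*S)
p(-2)*C(z(-1)) - 152 = -408 - 152 = -560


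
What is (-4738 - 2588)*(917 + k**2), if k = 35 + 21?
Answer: -29692278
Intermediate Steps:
k = 56
(-4738 - 2588)*(917 + k**2) = (-4738 - 2588)*(917 + 56**2) = -7326*(917 + 3136) = -7326*4053 = -29692278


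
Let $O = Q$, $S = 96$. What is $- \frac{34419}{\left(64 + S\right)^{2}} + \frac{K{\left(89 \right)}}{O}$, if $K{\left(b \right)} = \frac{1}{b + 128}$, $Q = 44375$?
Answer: $- \frac{13257337301}{9860480000} \approx -1.3445$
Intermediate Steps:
$K{\left(b \right)} = \frac{1}{128 + b}$
$O = 44375$
$- \frac{34419}{\left(64 + S\right)^{2}} + \frac{K{\left(89 \right)}}{O} = - \frac{34419}{\left(64 + 96\right)^{2}} + \frac{1}{\left(128 + 89\right) 44375} = - \frac{34419}{160^{2}} + \frac{1}{217} \cdot \frac{1}{44375} = - \frac{34419}{25600} + \frac{1}{217} \cdot \frac{1}{44375} = \left(-34419\right) \frac{1}{25600} + \frac{1}{9629375} = - \frac{34419}{25600} + \frac{1}{9629375} = - \frac{13257337301}{9860480000}$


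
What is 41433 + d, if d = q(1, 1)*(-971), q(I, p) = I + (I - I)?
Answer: 40462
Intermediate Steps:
q(I, p) = I (q(I, p) = I + 0 = I)
d = -971 (d = 1*(-971) = -971)
41433 + d = 41433 - 971 = 40462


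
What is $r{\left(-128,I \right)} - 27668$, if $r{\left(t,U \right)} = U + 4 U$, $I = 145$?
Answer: $-26943$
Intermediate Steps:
$r{\left(t,U \right)} = 5 U$
$r{\left(-128,I \right)} - 27668 = 5 \cdot 145 - 27668 = 725 - 27668 = -26943$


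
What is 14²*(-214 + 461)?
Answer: 48412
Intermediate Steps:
14²*(-214 + 461) = 196*247 = 48412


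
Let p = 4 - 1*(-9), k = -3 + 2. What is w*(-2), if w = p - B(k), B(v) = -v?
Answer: -24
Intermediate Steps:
k = -1
p = 13 (p = 4 + 9 = 13)
w = 12 (w = 13 - (-1)*(-1) = 13 - 1*1 = 13 - 1 = 12)
w*(-2) = 12*(-2) = -24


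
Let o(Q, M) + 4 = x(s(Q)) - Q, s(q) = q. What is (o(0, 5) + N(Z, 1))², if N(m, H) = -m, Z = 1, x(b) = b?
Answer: 25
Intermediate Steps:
o(Q, M) = -4 (o(Q, M) = -4 + (Q - Q) = -4 + 0 = -4)
(o(0, 5) + N(Z, 1))² = (-4 - 1*1)² = (-4 - 1)² = (-5)² = 25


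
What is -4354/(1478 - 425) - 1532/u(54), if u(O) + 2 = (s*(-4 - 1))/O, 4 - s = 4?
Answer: 802244/1053 ≈ 761.87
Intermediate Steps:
s = 0 (s = 4 - 1*4 = 4 - 4 = 0)
u(O) = -2 (u(O) = -2 + (0*(-4 - 1))/O = -2 + (0*(-5))/O = -2 + 0/O = -2 + 0 = -2)
-4354/(1478 - 425) - 1532/u(54) = -4354/(1478 - 425) - 1532/(-2) = -4354/1053 - 1532*(-½) = -4354*1/1053 + 766 = -4354/1053 + 766 = 802244/1053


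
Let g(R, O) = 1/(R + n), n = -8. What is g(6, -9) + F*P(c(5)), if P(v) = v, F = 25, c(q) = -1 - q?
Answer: -301/2 ≈ -150.50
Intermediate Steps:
g(R, O) = 1/(-8 + R) (g(R, O) = 1/(R - 8) = 1/(-8 + R))
g(6, -9) + F*P(c(5)) = 1/(-8 + 6) + 25*(-1 - 1*5) = 1/(-2) + 25*(-1 - 5) = -½ + 25*(-6) = -½ - 150 = -301/2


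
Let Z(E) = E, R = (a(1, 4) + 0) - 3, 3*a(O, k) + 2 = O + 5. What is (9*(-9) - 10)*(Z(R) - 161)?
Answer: 44408/3 ≈ 14803.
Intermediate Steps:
a(O, k) = 1 + O/3 (a(O, k) = -⅔ + (O + 5)/3 = -⅔ + (5 + O)/3 = -⅔ + (5/3 + O/3) = 1 + O/3)
R = -5/3 (R = ((1 + (⅓)*1) + 0) - 3 = ((1 + ⅓) + 0) - 3 = (4/3 + 0) - 3 = 4/3 - 3 = -5/3 ≈ -1.6667)
(9*(-9) - 10)*(Z(R) - 161) = (9*(-9) - 10)*(-5/3 - 161) = (-81 - 10)*(-488/3) = -91*(-488/3) = 44408/3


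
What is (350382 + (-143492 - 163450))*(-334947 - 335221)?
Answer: -29112097920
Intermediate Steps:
(350382 + (-143492 - 163450))*(-334947 - 335221) = (350382 - 306942)*(-670168) = 43440*(-670168) = -29112097920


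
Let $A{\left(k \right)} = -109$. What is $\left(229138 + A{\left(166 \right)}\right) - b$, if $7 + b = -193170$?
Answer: $422206$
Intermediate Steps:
$b = -193177$ ($b = -7 - 193170 = -193177$)
$\left(229138 + A{\left(166 \right)}\right) - b = \left(229138 - 109\right) - -193177 = 229029 + 193177 = 422206$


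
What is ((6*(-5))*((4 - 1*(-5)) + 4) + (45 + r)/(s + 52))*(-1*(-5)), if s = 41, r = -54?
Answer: -60465/31 ≈ -1950.5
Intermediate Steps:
((6*(-5))*((4 - 1*(-5)) + 4) + (45 + r)/(s + 52))*(-1*(-5)) = ((6*(-5))*((4 - 1*(-5)) + 4) + (45 - 54)/(41 + 52))*(-1*(-5)) = (-30*((4 + 5) + 4) - 9/93)*5 = (-30*(9 + 4) - 9*1/93)*5 = (-30*13 - 3/31)*5 = (-390 - 3/31)*5 = -12093/31*5 = -60465/31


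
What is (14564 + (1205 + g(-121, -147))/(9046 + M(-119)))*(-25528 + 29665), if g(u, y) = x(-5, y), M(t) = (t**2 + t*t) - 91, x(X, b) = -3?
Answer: 2245991489910/37277 ≈ 6.0251e+7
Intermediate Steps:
M(t) = -91 + 2*t**2 (M(t) = (t**2 + t**2) - 91 = 2*t**2 - 91 = -91 + 2*t**2)
g(u, y) = -3
(14564 + (1205 + g(-121, -147))/(9046 + M(-119)))*(-25528 + 29665) = (14564 + (1205 - 3)/(9046 + (-91 + 2*(-119)**2)))*(-25528 + 29665) = (14564 + 1202/(9046 + (-91 + 2*14161)))*4137 = (14564 + 1202/(9046 + (-91 + 28322)))*4137 = (14564 + 1202/(9046 + 28231))*4137 = (14564 + 1202/37277)*4137 = (542903430/37277)*4137 = 2245991489910/37277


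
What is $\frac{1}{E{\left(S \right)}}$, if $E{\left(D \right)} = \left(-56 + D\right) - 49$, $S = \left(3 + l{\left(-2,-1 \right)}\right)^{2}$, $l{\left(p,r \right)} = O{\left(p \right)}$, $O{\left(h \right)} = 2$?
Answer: $- \frac{1}{80} \approx -0.0125$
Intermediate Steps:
$l{\left(p,r \right)} = 2$
$S = 25$ ($S = \left(3 + 2\right)^{2} = 5^{2} = 25$)
$E{\left(D \right)} = -105 + D$
$\frac{1}{E{\left(S \right)}} = \frac{1}{-105 + 25} = \frac{1}{-80} = - \frac{1}{80}$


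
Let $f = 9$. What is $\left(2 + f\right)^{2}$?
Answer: $121$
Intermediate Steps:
$\left(2 + f\right)^{2} = \left(2 + 9\right)^{2} = 11^{2} = 121$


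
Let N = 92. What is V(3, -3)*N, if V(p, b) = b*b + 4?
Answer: 1196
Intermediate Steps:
V(p, b) = 4 + b² (V(p, b) = b² + 4 = 4 + b²)
V(3, -3)*N = (4 + (-3)²)*92 = (4 + 9)*92 = 13*92 = 1196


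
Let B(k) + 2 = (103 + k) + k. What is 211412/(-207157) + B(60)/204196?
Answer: -43123703055/42300630772 ≈ -1.0195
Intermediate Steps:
B(k) = 101 + 2*k (B(k) = -2 + ((103 + k) + k) = -2 + (103 + 2*k) = 101 + 2*k)
211412/(-207157) + B(60)/204196 = 211412/(-207157) + (101 + 2*60)/204196 = 211412*(-1/207157) + (101 + 120)*(1/204196) = -211412/207157 + 221*(1/204196) = -211412/207157 + 221/204196 = -43123703055/42300630772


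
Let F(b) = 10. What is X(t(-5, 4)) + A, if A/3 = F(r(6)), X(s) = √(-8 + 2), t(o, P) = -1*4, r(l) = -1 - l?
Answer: 30 + I*√6 ≈ 30.0 + 2.4495*I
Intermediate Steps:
t(o, P) = -4
X(s) = I*√6 (X(s) = √(-6) = I*√6)
A = 30 (A = 3*10 = 30)
X(t(-5, 4)) + A = I*√6 + 30 = 30 + I*√6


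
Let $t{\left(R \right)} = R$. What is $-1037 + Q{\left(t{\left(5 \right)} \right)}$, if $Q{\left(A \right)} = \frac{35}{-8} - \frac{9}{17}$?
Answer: $- \frac{141699}{136} \approx -1041.9$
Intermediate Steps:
$Q{\left(A \right)} = - \frac{667}{136}$ ($Q{\left(A \right)} = 35 \left(- \frac{1}{8}\right) - \frac{9}{17} = - \frac{35}{8} - \frac{9}{17} = - \frac{667}{136}$)
$-1037 + Q{\left(t{\left(5 \right)} \right)} = -1037 - \frac{667}{136} = - \frac{141699}{136}$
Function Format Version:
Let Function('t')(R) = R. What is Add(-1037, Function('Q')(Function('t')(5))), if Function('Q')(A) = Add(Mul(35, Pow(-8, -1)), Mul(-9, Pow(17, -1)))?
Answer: Rational(-141699, 136) ≈ -1041.9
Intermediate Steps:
Function('Q')(A) = Rational(-667, 136) (Function('Q')(A) = Add(Mul(35, Rational(-1, 8)), Mul(-9, Rational(1, 17))) = Add(Rational(-35, 8), Rational(-9, 17)) = Rational(-667, 136))
Add(-1037, Function('Q')(Function('t')(5))) = Add(-1037, Rational(-667, 136)) = Rational(-141699, 136)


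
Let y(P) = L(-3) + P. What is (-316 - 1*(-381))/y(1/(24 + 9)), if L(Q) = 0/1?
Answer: 2145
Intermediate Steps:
L(Q) = 0 (L(Q) = 0*1 = 0)
y(P) = P (y(P) = 0 + P = P)
(-316 - 1*(-381))/y(1/(24 + 9)) = (-316 - 1*(-381))/(1/(24 + 9)) = (-316 + 381)/(1/33) = 65/(1/33) = 65*33 = 2145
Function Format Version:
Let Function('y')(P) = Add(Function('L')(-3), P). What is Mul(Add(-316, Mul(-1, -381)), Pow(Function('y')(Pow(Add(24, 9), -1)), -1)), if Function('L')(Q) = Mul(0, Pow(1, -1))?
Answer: 2145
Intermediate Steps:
Function('L')(Q) = 0 (Function('L')(Q) = Mul(0, 1) = 0)
Function('y')(P) = P (Function('y')(P) = Add(0, P) = P)
Mul(Add(-316, Mul(-1, -381)), Pow(Function('y')(Pow(Add(24, 9), -1)), -1)) = Mul(Add(-316, Mul(-1, -381)), Pow(Pow(Add(24, 9), -1), -1)) = Mul(Add(-316, 381), Pow(Pow(33, -1), -1)) = Mul(65, Pow(Rational(1, 33), -1)) = Mul(65, 33) = 2145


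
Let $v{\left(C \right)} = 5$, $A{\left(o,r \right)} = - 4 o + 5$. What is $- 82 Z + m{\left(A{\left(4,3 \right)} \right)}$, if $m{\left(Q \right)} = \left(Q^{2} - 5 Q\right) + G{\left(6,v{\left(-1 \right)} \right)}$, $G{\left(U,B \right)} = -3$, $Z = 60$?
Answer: $-4747$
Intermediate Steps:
$A{\left(o,r \right)} = 5 - 4 o$
$m{\left(Q \right)} = -3 + Q^{2} - 5 Q$ ($m{\left(Q \right)} = \left(Q^{2} - 5 Q\right) - 3 = -3 + Q^{2} - 5 Q$)
$- 82 Z + m{\left(A{\left(4,3 \right)} \right)} = \left(-82\right) 60 - \left(3 - \left(5 - 16\right)^{2} + 5 \left(5 - 16\right)\right) = -4920 - \left(3 - \left(5 - 16\right)^{2} + 5 \left(5 - 16\right)\right) = -4920 - \left(-52 - 121\right) = -4920 + \left(-3 + 121 + 55\right) = -4920 + 173 = -4747$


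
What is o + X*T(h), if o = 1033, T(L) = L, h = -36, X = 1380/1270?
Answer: 126223/127 ≈ 993.88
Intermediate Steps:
X = 138/127 (X = 1380*(1/1270) = 138/127 ≈ 1.0866)
o + X*T(h) = 1033 + (138/127)*(-36) = 1033 - 4968/127 = 126223/127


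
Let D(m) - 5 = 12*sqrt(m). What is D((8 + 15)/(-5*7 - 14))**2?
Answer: -2087/49 + 120*I*sqrt(23)/7 ≈ -42.592 + 82.214*I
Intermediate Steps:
D(m) = 5 + 12*sqrt(m)
D((8 + 15)/(-5*7 - 14))**2 = (5 + 12*sqrt((8 + 15)/(-5*7 - 14)))**2 = (5 + 12*sqrt(23/(-35 - 14)))**2 = (5 + 12*sqrt(23/(-49)))**2 = (5 + 12*sqrt(23*(-1/49)))**2 = (5 + 12*sqrt(-23/49))**2 = (5 + 12*(I*sqrt(23)/7))**2 = (5 + 12*I*sqrt(23)/7)**2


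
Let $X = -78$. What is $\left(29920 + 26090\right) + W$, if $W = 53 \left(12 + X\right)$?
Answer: $52512$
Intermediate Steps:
$W = -3498$ ($W = 53 \left(12 - 78\right) = 53 \left(-66\right) = -3498$)
$\left(29920 + 26090\right) + W = \left(29920 + 26090\right) - 3498 = 56010 - 3498 = 52512$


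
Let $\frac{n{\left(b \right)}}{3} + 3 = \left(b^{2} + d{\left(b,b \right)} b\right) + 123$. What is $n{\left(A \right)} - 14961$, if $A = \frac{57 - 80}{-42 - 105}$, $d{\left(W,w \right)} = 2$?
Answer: $- \frac{105163712}{7203} \approx -14600.0$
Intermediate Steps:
$A = \frac{23}{147}$ ($A = - \frac{23}{-147} = \left(-23\right) \left(- \frac{1}{147}\right) = \frac{23}{147} \approx 0.15646$)
$n{\left(b \right)} = 360 + 3 b^{2} + 6 b$ ($n{\left(b \right)} = -9 + 3 \left(\left(b^{2} + 2 b\right) + 123\right) = -9 + 3 \left(123 + b^{2} + 2 b\right) = -9 + \left(369 + 3 b^{2} + 6 b\right) = 360 + 3 b^{2} + 6 b$)
$n{\left(A \right)} - 14961 = \left(360 + 3 \left(\frac{23}{147}\right)^{2} + 6 \cdot \frac{23}{147}\right) - 14961 = \left(360 + 3 \cdot \frac{529}{21609} + \frac{46}{49}\right) - 14961 = \left(360 + \frac{529}{7203} + \frac{46}{49}\right) - 14961 = \frac{2600371}{7203} - 14961 = - \frac{105163712}{7203}$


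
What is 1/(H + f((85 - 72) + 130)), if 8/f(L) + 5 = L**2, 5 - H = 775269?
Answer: -5111/3962374302 ≈ -1.2899e-6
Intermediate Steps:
H = -775264 (H = 5 - 1*775269 = 5 - 775269 = -775264)
f(L) = 8/(-5 + L**2)
1/(H + f((85 - 72) + 130)) = 1/(-775264 + 8/(-5 + ((85 - 72) + 130)**2)) = 1/(-775264 + 8/(-5 + (13 + 130)**2)) = 1/(-775264 + 8/(-5 + 143**2)) = 1/(-775264 + 8/(-5 + 20449)) = 1/(-775264 + 8/20444) = 1/(-775264 + 8*(1/20444)) = 1/(-775264 + 2/5111) = 1/(-3962374302/5111) = -5111/3962374302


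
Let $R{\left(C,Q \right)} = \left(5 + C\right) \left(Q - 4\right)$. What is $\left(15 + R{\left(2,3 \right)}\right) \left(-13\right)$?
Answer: $-104$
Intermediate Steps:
$R{\left(C,Q \right)} = \left(-4 + Q\right) \left(5 + C\right)$ ($R{\left(C,Q \right)} = \left(5 + C\right) \left(-4 + Q\right) = \left(-4 + Q\right) \left(5 + C\right)$)
$\left(15 + R{\left(2,3 \right)}\right) \left(-13\right) = \left(15 + \left(-20 - 8 + 5 \cdot 3 + 2 \cdot 3\right)\right) \left(-13\right) = \left(15 + \left(-20 - 8 + 15 + 6\right)\right) \left(-13\right) = \left(15 - 7\right) \left(-13\right) = 8 \left(-13\right) = -104$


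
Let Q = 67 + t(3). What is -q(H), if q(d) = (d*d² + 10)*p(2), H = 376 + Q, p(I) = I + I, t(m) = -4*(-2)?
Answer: -366935444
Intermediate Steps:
t(m) = 8
Q = 75 (Q = 67 + 8 = 75)
p(I) = 2*I
H = 451 (H = 376 + 75 = 451)
q(d) = 40 + 4*d³ (q(d) = (d*d² + 10)*(2*2) = (d³ + 10)*4 = (10 + d³)*4 = 40 + 4*d³)
-q(H) = -(40 + 4*451³) = -(40 + 4*91733851) = -(40 + 366935404) = -1*366935444 = -366935444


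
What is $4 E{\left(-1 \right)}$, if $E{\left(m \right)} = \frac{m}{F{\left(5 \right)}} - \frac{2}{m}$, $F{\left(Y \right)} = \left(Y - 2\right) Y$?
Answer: $\frac{116}{15} \approx 7.7333$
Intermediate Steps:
$F{\left(Y \right)} = Y \left(-2 + Y\right)$ ($F{\left(Y \right)} = \left(-2 + Y\right) Y = Y \left(-2 + Y\right)$)
$E{\left(m \right)} = - \frac{2}{m} + \frac{m}{15}$ ($E{\left(m \right)} = \frac{m}{5 \left(-2 + 5\right)} - \frac{2}{m} = \frac{m}{5 \cdot 3} - \frac{2}{m} = \frac{m}{15} - \frac{2}{m} = - \frac{2}{m} + \frac{m}{15}$)
$4 E{\left(-1 \right)} = 4 \left(- \frac{2}{-1} + \frac{1}{15} \left(-1\right)\right) = 4 \left(\left(-2\right) \left(-1\right) - \frac{1}{15}\right) = 4 \left(2 - \frac{1}{15}\right) = 4 \cdot \frac{29}{15} = \frac{116}{15}$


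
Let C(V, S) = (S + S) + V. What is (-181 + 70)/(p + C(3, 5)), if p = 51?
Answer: -111/64 ≈ -1.7344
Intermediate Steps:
C(V, S) = V + 2*S (C(V, S) = 2*S + V = V + 2*S)
(-181 + 70)/(p + C(3, 5)) = (-181 + 70)/(51 + (3 + 2*5)) = -111/(51 + (3 + 10)) = -111/(51 + 13) = -111/64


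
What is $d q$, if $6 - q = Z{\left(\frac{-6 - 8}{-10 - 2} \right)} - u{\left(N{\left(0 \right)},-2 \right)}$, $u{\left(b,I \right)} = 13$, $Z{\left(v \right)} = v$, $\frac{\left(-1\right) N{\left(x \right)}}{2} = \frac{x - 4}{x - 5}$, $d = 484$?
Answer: $\frac{25894}{3} \approx 8631.3$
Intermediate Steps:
$N{\left(x \right)} = - \frac{2 \left(-4 + x\right)}{-5 + x}$ ($N{\left(x \right)} = - 2 \frac{x - 4}{x - 5} = - 2 \frac{-4 + x}{-5 + x} = - \frac{2 \left(-4 + x\right)}{-5 + x}$)
$q = \frac{107}{6}$ ($q = 6 - \left(\frac{-6 - 8}{-10 - 2} - 13\right) = 6 - \left(- \frac{14}{-12} - 13\right) = 6 - \left(\left(-14\right) \left(- \frac{1}{12}\right) - 13\right) = 6 - \left(\frac{7}{6} - 13\right) = 6 - - \frac{71}{6} = 6 + \frac{71}{6} = \frac{107}{6} \approx 17.833$)
$d q = 484 \cdot \frac{107}{6} = \frac{25894}{3}$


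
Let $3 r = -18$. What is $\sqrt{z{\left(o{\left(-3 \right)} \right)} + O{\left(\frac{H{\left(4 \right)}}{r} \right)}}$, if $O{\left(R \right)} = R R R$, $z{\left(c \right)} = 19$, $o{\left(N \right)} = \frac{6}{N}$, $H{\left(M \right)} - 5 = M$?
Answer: $\frac{5 \sqrt{10}}{4} \approx 3.9528$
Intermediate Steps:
$H{\left(M \right)} = 5 + M$
$r = -6$ ($r = \frac{1}{3} \left(-18\right) = -6$)
$O{\left(R \right)} = R^{3}$ ($O{\left(R \right)} = R^{2} R = R^{3}$)
$\sqrt{z{\left(o{\left(-3 \right)} \right)} + O{\left(\frac{H{\left(4 \right)}}{r} \right)}} = \sqrt{19 + \left(\frac{5 + 4}{-6}\right)^{3}} = \sqrt{19 + \left(9 \left(- \frac{1}{6}\right)\right)^{3}} = \sqrt{19 + \left(- \frac{3}{2}\right)^{3}} = \sqrt{19 - \frac{27}{8}} = \sqrt{\frac{125}{8}} = \frac{5 \sqrt{10}}{4}$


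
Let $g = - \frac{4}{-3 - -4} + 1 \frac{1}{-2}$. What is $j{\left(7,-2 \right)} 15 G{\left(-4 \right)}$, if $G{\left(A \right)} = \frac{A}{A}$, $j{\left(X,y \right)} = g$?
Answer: $- \frac{135}{2} \approx -67.5$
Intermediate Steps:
$g = - \frac{9}{2}$ ($g = - \frac{4}{-3 + 4} + 1 \left(- \frac{1}{2}\right) = - \frac{4}{1} - \frac{1}{2} = \left(-4\right) 1 - \frac{1}{2} = -4 - \frac{1}{2} = - \frac{9}{2} \approx -4.5$)
$j{\left(X,y \right)} = - \frac{9}{2}$
$G{\left(A \right)} = 1$
$j{\left(7,-2 \right)} 15 G{\left(-4 \right)} = \left(- \frac{9}{2}\right) 15 \cdot 1 = \left(- \frac{135}{2}\right) 1 = - \frac{135}{2}$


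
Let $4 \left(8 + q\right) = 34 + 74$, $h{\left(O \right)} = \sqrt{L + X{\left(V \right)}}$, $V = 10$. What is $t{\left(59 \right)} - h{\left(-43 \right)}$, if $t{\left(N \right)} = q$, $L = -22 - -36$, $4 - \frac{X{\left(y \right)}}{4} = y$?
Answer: $19 - i \sqrt{10} \approx 19.0 - 3.1623 i$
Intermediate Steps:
$X{\left(y \right)} = 16 - 4 y$
$L = 14$ ($L = -22 + 36 = 14$)
$h{\left(O \right)} = i \sqrt{10}$ ($h{\left(O \right)} = \sqrt{14 + \left(16 - 40\right)} = \sqrt{14 - 24} = \sqrt{-10} = i \sqrt{10}$)
$q = 19$ ($q = -8 + \frac{34 + 74}{4} = -8 + \frac{1}{4} \cdot 108 = -8 + 27 = 19$)
$t{\left(N \right)} = 19$
$t{\left(59 \right)} - h{\left(-43 \right)} = 19 - i \sqrt{10}$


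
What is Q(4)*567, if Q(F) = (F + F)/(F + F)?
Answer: 567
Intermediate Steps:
Q(F) = 1 (Q(F) = (2*F)/((2*F)) = (2*F)*(1/(2*F)) = 1)
Q(4)*567 = 1*567 = 567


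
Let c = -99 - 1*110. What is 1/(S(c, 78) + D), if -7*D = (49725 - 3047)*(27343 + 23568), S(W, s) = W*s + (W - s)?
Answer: -1/339505683 ≈ -2.9455e-9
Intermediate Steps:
c = -209 (c = -99 - 110 = -209)
S(W, s) = W - s + W*s
D = -339489094 (D = -(49725 - 3047)*(27343 + 23568)/7 = -46678*50911/7 = -⅐*2376423658 = -339489094)
1/(S(c, 78) + D) = 1/((-209 - 1*78 - 209*78) - 339489094) = 1/((-209 - 78 - 16302) - 339489094) = 1/(-16589 - 339489094) = 1/(-339505683) = -1/339505683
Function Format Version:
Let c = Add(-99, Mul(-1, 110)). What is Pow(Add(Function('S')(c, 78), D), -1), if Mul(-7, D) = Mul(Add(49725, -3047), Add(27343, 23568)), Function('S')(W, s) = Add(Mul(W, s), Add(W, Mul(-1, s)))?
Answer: Rational(-1, 339505683) ≈ -2.9455e-9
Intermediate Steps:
c = -209 (c = Add(-99, -110) = -209)
Function('S')(W, s) = Add(W, Mul(-1, s), Mul(W, s))
D = -339489094 (D = Mul(Rational(-1, 7), Mul(Add(49725, -3047), Add(27343, 23568))) = Mul(Rational(-1, 7), Mul(46678, 50911)) = Mul(Rational(-1, 7), 2376423658) = -339489094)
Pow(Add(Function('S')(c, 78), D), -1) = Pow(Add(Add(-209, Mul(-1, 78), Mul(-209, 78)), -339489094), -1) = Pow(Add(Add(-209, -78, -16302), -339489094), -1) = Pow(Add(-16589, -339489094), -1) = Pow(-339505683, -1) = Rational(-1, 339505683)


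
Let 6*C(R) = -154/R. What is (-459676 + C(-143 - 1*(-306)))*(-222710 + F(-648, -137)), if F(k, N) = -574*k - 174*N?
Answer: -38905206424280/489 ≈ -7.9561e+10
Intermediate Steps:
C(R) = -77/(3*R) (C(R) = (-154/R)/6 = -77/(3*R))
(-459676 + C(-143 - 1*(-306)))*(-222710 + F(-648, -137)) = (-459676 - 77/(3*(-143 - 1*(-306))))*(-222710 + (-574*(-648) - 174*(-137))) = (-459676 - 77/(3*(-143 + 306)))*(-222710 + (371952 + 23838)) = (-459676 - 77/3/163)*(-222710 + 395790) = (-459676 - 77/3*1/163)*173080 = (-459676 - 77/489)*173080 = -224781641/489*173080 = -38905206424280/489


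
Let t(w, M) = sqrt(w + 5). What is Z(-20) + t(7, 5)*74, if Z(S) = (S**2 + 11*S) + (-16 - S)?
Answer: 184 + 148*sqrt(3) ≈ 440.34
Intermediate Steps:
t(w, M) = sqrt(5 + w)
Z(S) = -16 + S**2 + 10*S
Z(-20) + t(7, 5)*74 = (-16 + (-20)**2 + 10*(-20)) + sqrt(5 + 7)*74 = (-16 + 400 - 200) + sqrt(12)*74 = 184 + (2*sqrt(3))*74 = 184 + 148*sqrt(3)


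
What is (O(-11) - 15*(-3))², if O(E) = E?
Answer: 1156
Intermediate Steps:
(O(-11) - 15*(-3))² = (-11 - 15*(-3))² = (-11 + 45)² = 34² = 1156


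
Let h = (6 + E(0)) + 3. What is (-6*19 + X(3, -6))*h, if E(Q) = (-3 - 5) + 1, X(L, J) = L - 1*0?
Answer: -222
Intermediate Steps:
X(L, J) = L (X(L, J) = L + 0 = L)
E(Q) = -7 (E(Q) = -8 + 1 = -7)
h = 2 (h = (6 - 7) + 3 = -1 + 3 = 2)
(-6*19 + X(3, -6))*h = (-6*19 + 3)*2 = (-114 + 3)*2 = -111*2 = -222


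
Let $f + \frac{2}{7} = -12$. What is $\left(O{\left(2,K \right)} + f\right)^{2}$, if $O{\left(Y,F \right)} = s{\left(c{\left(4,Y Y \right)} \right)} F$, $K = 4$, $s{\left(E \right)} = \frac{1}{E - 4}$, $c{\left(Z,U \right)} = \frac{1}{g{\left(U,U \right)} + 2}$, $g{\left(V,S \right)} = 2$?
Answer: $\frac{1965604}{11025} \approx 178.29$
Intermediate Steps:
$f = - \frac{86}{7}$ ($f = - \frac{2}{7} - 12 = - \frac{86}{7} \approx -12.286$)
$c{\left(Z,U \right)} = \frac{1}{4}$ ($c{\left(Z,U \right)} = \frac{1}{2 + 2} = \frac{1}{4}$)
$s{\left(E \right)} = \frac{1}{-4 + E}$
$O{\left(Y,F \right)} = - \frac{4 F}{15}$ ($O{\left(Y,F \right)} = \frac{F}{-4 + \frac{1}{4}} = \frac{F}{- \frac{15}{4}} = - \frac{4 F}{15}$)
$\left(O{\left(2,K \right)} + f\right)^{2} = \left(\left(- \frac{4}{15}\right) 4 - \frac{86}{7}\right)^{2} = \left(- \frac{16}{15} - \frac{86}{7}\right)^{2} = \left(- \frac{1402}{105}\right)^{2} = \frac{1965604}{11025}$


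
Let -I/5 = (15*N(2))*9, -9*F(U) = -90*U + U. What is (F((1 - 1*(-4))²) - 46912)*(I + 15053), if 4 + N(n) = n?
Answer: -6888981149/9 ≈ -7.6544e+8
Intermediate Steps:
N(n) = -4 + n
F(U) = 89*U/9 (F(U) = -(-90*U + U)/9 = -(-89)*U/9 = 89*U/9)
I = 1350 (I = -5*15*(-4 + 2)*9 = -5*15*(-2)*9 = -(-150)*9 = -5*(-270) = 1350)
(F((1 - 1*(-4))²) - 46912)*(I + 15053) = (89*(1 - 1*(-4))²/9 - 46912)*(1350 + 15053) = (89*(1 + 4)²/9 - 46912)*16403 = ((89/9)*5² - 46912)*16403 = ((89/9)*25 - 46912)*16403 = (2225/9 - 46912)*16403 = -419983/9*16403 = -6888981149/9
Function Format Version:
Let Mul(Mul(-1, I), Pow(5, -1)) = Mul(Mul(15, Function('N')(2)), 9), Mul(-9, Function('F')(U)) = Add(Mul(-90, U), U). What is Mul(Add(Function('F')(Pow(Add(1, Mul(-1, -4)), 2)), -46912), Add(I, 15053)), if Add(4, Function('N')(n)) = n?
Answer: Rational(-6888981149, 9) ≈ -7.6544e+8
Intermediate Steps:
Function('N')(n) = Add(-4, n)
Function('F')(U) = Mul(Rational(89, 9), U) (Function('F')(U) = Mul(Rational(-1, 9), Add(Mul(-90, U), U)) = Mul(Rational(-1, 9), Mul(-89, U)) = Mul(Rational(89, 9), U))
I = 1350 (I = Mul(-5, Mul(Mul(15, Add(-4, 2)), 9)) = Mul(-5, Mul(Mul(15, -2), 9)) = Mul(-5, Mul(-30, 9)) = Mul(-5, -270) = 1350)
Mul(Add(Function('F')(Pow(Add(1, Mul(-1, -4)), 2)), -46912), Add(I, 15053)) = Mul(Add(Mul(Rational(89, 9), Pow(Add(1, Mul(-1, -4)), 2)), -46912), Add(1350, 15053)) = Mul(Add(Mul(Rational(89, 9), Pow(Add(1, 4), 2)), -46912), 16403) = Mul(Add(Mul(Rational(89, 9), Pow(5, 2)), -46912), 16403) = Mul(Add(Mul(Rational(89, 9), 25), -46912), 16403) = Mul(Add(Rational(2225, 9), -46912), 16403) = Mul(Rational(-419983, 9), 16403) = Rational(-6888981149, 9)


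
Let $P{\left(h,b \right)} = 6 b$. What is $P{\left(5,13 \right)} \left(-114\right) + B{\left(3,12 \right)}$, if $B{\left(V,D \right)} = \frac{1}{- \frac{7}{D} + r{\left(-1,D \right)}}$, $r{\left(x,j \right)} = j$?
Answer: $- \frac{1218192}{137} \approx -8891.9$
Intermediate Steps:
$B{\left(V,D \right)} = \frac{1}{D - \frac{7}{D}}$ ($B{\left(V,D \right)} = \frac{1}{- \frac{7}{D} + D} = \frac{1}{D - \frac{7}{D}}$)
$P{\left(5,13 \right)} \left(-114\right) + B{\left(3,12 \right)} = 6 \cdot 13 \left(-114\right) + \frac{12}{-7 + 12^{2}} = 78 \left(-114\right) + \frac{12}{-7 + 144} = -8892 + \frac{12}{137} = - \frac{1218192}{137}$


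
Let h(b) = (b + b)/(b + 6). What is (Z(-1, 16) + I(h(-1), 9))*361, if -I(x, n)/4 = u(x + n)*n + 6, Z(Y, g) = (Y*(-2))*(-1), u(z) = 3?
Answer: -48374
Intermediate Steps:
h(b) = 2*b/(6 + b) (h(b) = (2*b)/(6 + b) = 2*b/(6 + b))
Z(Y, g) = 2*Y (Z(Y, g) = -2*Y*(-1) = 2*Y)
I(x, n) = -24 - 12*n (I(x, n) = -4*(3*n + 6) = -4*(6 + 3*n) = -24 - 12*n)
(Z(-1, 16) + I(h(-1), 9))*361 = (2*(-1) + (-24 - 12*9))*361 = (-2 + (-24 - 108))*361 = (-2 - 132)*361 = -134*361 = -48374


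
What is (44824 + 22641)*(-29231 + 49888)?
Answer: 1393624505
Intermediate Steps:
(44824 + 22641)*(-29231 + 49888) = 67465*20657 = 1393624505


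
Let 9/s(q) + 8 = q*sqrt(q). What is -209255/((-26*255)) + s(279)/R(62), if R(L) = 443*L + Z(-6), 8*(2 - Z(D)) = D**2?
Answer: 326295901046923/10338304097550 + 1674*sqrt(31)/132542360225 ≈ 31.562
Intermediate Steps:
Z(D) = 2 - D**2/8
R(L) = -5/2 + 443*L (R(L) = 443*L + (2 - 1/8*(-6)**2) = 443*L + (2 - 1/8*36) = 443*L + (2 - 9/2) = 443*L - 5/2 = -5/2 + 443*L)
s(q) = 9/(-8 + q**(3/2)) (s(q) = 9/(-8 + q*sqrt(q)) = 9/(-8 + q**(3/2)))
-209255/((-26*255)) + s(279)/R(62) = -209255/((-26*255)) + (9/(-8 + 279**(3/2)))/(-5/2 + 443*62) = -209255/(-6630) + (9/(-8 + 837*sqrt(31)))/(-5/2 + 27466) = -209255*(-1/6630) + (9/(-8 + 837*sqrt(31)))/(54927/2) = 41851/1326 + (9/(-8 + 837*sqrt(31)))*(2/54927) = 41851/1326 + 2/(6103*(-8 + 837*sqrt(31)))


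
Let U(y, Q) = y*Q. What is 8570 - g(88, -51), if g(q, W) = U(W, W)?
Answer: 5969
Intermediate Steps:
U(y, Q) = Q*y
g(q, W) = W² (g(q, W) = W*W = W²)
8570 - g(88, -51) = 8570 - 1*(-51)² = 8570 - 1*2601 = 8570 - 2601 = 5969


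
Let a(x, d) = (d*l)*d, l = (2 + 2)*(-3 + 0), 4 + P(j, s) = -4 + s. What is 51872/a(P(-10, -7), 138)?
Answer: -3242/14283 ≈ -0.22698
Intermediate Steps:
P(j, s) = -8 + s (P(j, s) = -4 + (-4 + s) = -8 + s)
l = -12 (l = 4*(-3) = -12)
a(x, d) = -12*d**2 (a(x, d) = (d*(-12))*d = (-12*d)*d = -12*d**2)
51872/a(P(-10, -7), 138) = 51872/((-12*138**2)) = 51872/((-12*19044)) = 51872/(-228528) = 51872*(-1/228528) = -3242/14283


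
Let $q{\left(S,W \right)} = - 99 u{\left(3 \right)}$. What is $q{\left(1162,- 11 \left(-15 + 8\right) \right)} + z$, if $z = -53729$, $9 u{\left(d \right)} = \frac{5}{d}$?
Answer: $- \frac{161242}{3} \approx -53747.0$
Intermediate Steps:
$u{\left(d \right)} = \frac{5}{9 d}$ ($u{\left(d \right)} = \frac{5 \frac{1}{d}}{9} = \frac{5}{9 d}$)
$q{\left(S,W \right)} = - \frac{55}{3}$ ($q{\left(S,W \right)} = - 99 \frac{5}{9 \cdot 3} = - 99 \cdot \frac{5}{9} \cdot \frac{1}{3} = \left(-99\right) \frac{5}{27} = - \frac{55}{3}$)
$q{\left(1162,- 11 \left(-15 + 8\right) \right)} + z = - \frac{55}{3} - 53729 = - \frac{161242}{3}$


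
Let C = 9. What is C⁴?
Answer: 6561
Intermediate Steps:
C⁴ = 9⁴ = 6561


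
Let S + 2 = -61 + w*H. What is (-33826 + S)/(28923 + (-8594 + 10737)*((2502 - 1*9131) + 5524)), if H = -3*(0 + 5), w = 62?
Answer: 34819/2339092 ≈ 0.014886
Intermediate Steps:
H = -15 (H = -3*5 = -15)
S = -993 (S = -2 + (-61 + 62*(-15)) = -2 + (-61 - 930) = -2 - 991 = -993)
(-33826 + S)/(28923 + (-8594 + 10737)*((2502 - 1*9131) + 5524)) = (-33826 - 993)/(28923 + (-8594 + 10737)*((2502 - 1*9131) + 5524)) = -34819/(28923 + 2143*((2502 - 9131) + 5524)) = -34819/(28923 + 2143*(-6629 + 5524)) = -34819/(28923 + 2143*(-1105)) = -34819/(28923 - 2368015) = -34819/(-2339092) = -34819*(-1/2339092) = 34819/2339092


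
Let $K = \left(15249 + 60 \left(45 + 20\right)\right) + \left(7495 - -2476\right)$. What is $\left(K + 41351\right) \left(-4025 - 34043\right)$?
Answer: $-2682690028$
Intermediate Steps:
$K = 29120$ ($K = \left(15249 + 60 \cdot 65\right) + \left(7495 + 2476\right) = \left(15249 + 3900\right) + 9971 = 19149 + 9971 = 29120$)
$\left(K + 41351\right) \left(-4025 - 34043\right) = \left(29120 + 41351\right) \left(-4025 - 34043\right) = 70471 \left(-38068\right) = -2682690028$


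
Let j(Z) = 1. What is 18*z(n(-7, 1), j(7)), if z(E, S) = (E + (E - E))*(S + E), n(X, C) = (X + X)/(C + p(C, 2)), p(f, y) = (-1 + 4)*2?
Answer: 36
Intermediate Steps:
p(f, y) = 6 (p(f, y) = 3*2 = 6)
n(X, C) = 2*X/(6 + C) (n(X, C) = (X + X)/(C + 6) = (2*X)/(6 + C) = 2*X/(6 + C))
z(E, S) = E*(E + S) (z(E, S) = (E + 0)*(E + S) = E*(E + S))
18*z(n(-7, 1), j(7)) = 18*((2*(-7)/(6 + 1))*(2*(-7)/(6 + 1) + 1)) = 18*((2*(-7)/7)*(2*(-7)/7 + 1)) = 18*((2*(-7)*(⅐))*(2*(-7)*(⅐) + 1)) = 18*(-2*(-2 + 1)) = 18*(-2*(-1)) = 18*2 = 36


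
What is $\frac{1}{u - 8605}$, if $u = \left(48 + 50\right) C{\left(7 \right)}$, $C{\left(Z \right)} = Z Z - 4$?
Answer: $- \frac{1}{4195} \approx -0.00023838$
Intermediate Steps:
$C{\left(Z \right)} = -4 + Z^{2}$ ($C{\left(Z \right)} = Z^{2} - 4 = -4 + Z^{2}$)
$u = 4410$ ($u = \left(48 + 50\right) \left(-4 + 7^{2}\right) = 98 \left(-4 + 49\right) = 98 \cdot 45 = 4410$)
$\frac{1}{u - 8605} = \frac{1}{4410 - 8605} = \frac{1}{-4195} = - \frac{1}{4195}$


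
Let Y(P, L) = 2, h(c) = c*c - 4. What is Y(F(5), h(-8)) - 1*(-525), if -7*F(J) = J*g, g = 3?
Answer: 527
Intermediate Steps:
F(J) = -3*J/7 (F(J) = -J*3/7 = -3*J/7)
h(c) = -4 + c² (h(c) = c² - 4 = -4 + c²)
Y(F(5), h(-8)) - 1*(-525) = 2 - 1*(-525) = 2 + 525 = 527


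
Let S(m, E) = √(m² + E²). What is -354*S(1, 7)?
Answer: -1770*√2 ≈ -2503.2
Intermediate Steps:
S(m, E) = √(E² + m²)
-354*S(1, 7) = -354*√(7² + 1²) = -354*√(49 + 1) = -1770*√2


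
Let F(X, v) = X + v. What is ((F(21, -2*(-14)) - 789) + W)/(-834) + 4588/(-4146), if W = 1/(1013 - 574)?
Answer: -18495593/84331022 ≈ -0.21932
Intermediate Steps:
W = 1/439 ≈ 0.0022779
((F(21, -2*(-14)) - 789) + W)/(-834) + 4588/(-4146) = (((21 - 2*(-14)) - 789) + 1/439)/(-834) + 4588/(-4146) = (((21 + 28) - 789) + 1/439)*(-1/834) + 4588*(-1/4146) = ((49 - 789) + 1/439)*(-1/834) - 2294/2073 = (-740 + 1/439)*(-1/834) - 2294/2073 = -324859/439*(-1/834) - 2294/2073 = 324859/366126 - 2294/2073 = -18495593/84331022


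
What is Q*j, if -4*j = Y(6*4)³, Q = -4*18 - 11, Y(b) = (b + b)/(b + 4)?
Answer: 35856/343 ≈ 104.54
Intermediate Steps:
Y(b) = 2*b/(4 + b) (Y(b) = (2*b)/(4 + b) = 2*b/(4 + b))
Q = -83 (Q = -72 - 11 = -83)
j = -432/343 (j = -110592/(4 + 6*4)³/4 = -110592/(4 + 24)³/4 = -(2*24/28)³/4 = -(2*24*(1/28))³/4 = -(12/7)³/4 = -¼*1728/343 = -432/343 ≈ -1.2595)
Q*j = -83*(-432/343) = 35856/343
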